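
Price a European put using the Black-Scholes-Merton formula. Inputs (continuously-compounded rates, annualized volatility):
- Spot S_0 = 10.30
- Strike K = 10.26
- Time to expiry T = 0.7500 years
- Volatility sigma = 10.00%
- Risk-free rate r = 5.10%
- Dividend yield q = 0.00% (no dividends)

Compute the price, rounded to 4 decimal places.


Answer: Price = 0.1763

Derivation:
d1 = (ln(S/K) + (r - q + 0.5*sigma^2) * T) / (sigma * sqrt(T)) = 0.52990426
d2 = d1 - sigma * sqrt(T) = 0.44330172
exp(-rT) = 0.96247229; exp(-qT) = 1.00000000
P = K * exp(-rT) * N(-d2) - S_0 * exp(-qT) * N(-d1)
N(-d1) = 0.29808915; N(-d2) = 0.32877375
P = 10.2600 * 0.96247229 * 0.32877375 - 10.3000 * 1.00000000 * 0.29808915 = 0.1763


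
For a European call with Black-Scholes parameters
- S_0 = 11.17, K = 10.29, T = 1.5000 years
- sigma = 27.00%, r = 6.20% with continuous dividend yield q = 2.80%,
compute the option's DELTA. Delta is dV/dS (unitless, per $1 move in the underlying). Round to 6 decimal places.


d1 = 0.5677193361; d2 = 0.2370382209
phi(d1) = 0.3395645711; exp(-qT) = 0.9588697806; exp(-rT) = 0.9111935003
N(d1) = 0.7148872201
Delta = exp(-qT) * N(d1) = 0.9588697806 * 0.7148872201 = 0.685484

Answer: Delta = 0.685484


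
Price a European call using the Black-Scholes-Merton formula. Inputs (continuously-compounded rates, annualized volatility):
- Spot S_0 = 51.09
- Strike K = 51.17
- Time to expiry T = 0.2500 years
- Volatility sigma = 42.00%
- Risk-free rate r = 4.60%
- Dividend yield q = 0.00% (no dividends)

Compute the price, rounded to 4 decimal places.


Answer: Price = 4.5085

Derivation:
d1 = (ln(S/K) + (r - q + 0.5*sigma^2) * T) / (sigma * sqrt(T)) = 0.15231124
d2 = d1 - sigma * sqrt(T) = -0.05768876
exp(-rT) = 0.98856587; exp(-qT) = 1.00000000
C = S_0 * exp(-qT) * N(d1) - K * exp(-rT) * N(d2)
N(d1) = 0.56052927; N(d2) = 0.47699827
C = 51.0900 * 1.00000000 * 0.56052927 - 51.1700 * 0.98856587 * 0.47699827 = 4.5085


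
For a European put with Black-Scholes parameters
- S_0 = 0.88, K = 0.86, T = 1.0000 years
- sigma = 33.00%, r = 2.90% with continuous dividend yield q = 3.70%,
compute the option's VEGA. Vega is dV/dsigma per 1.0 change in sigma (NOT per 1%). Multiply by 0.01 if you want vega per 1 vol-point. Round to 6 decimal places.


d1 = 0.2104227825; d2 = -0.1195772175
phi(d1) = 0.3902071969; exp(-qT) = 0.9636761353; exp(-rT) = 0.9714164645
Vega = S * exp(-qT) * phi(d1) * sqrt(T) = 0.8800 * 0.9636761353 * 0.3902071969 * 1.0000000000 = 0.330909

Answer: Vega = 0.330909


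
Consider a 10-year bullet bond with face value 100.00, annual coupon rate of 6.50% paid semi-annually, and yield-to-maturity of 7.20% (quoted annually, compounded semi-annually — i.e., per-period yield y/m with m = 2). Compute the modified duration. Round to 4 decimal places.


Answer: Modified duration = 7.1739

Derivation:
Coupon per period c = face * coupon_rate / m = 3.250000
Periods per year m = 2; per-period yield y/m = 0.036000
Number of cashflows N = 20
Cashflows (t years, CF_t, discount factor 1/(1+y/m)^(m*t), PV):
  t = 0.5000: CF_t = 3.250000, DF = 0.965251, PV = 3.137066
  t = 1.0000: CF_t = 3.250000, DF = 0.931709, PV = 3.028056
  t = 1.5000: CF_t = 3.250000, DF = 0.899333, PV = 2.922834
  t = 2.0000: CF_t = 3.250000, DF = 0.868082, PV = 2.821268
  t = 2.5000: CF_t = 3.250000, DF = 0.837917, PV = 2.723232
  t = 3.0000: CF_t = 3.250000, DF = 0.808801, PV = 2.628602
  t = 3.5000: CF_t = 3.250000, DF = 0.780696, PV = 2.537261
  t = 4.0000: CF_t = 3.250000, DF = 0.753567, PV = 2.449093
  t = 4.5000: CF_t = 3.250000, DF = 0.727381, PV = 2.363990
  t = 5.0000: CF_t = 3.250000, DF = 0.702106, PV = 2.281843
  t = 5.5000: CF_t = 3.250000, DF = 0.677708, PV = 2.202551
  t = 6.0000: CF_t = 3.250000, DF = 0.654158, PV = 2.126015
  t = 6.5000: CF_t = 3.250000, DF = 0.631427, PV = 2.052138
  t = 7.0000: CF_t = 3.250000, DF = 0.609486, PV = 1.980828
  t = 7.5000: CF_t = 3.250000, DF = 0.588307, PV = 1.911996
  t = 8.0000: CF_t = 3.250000, DF = 0.567863, PV = 1.845556
  t = 8.5000: CF_t = 3.250000, DF = 0.548131, PV = 1.781425
  t = 9.0000: CF_t = 3.250000, DF = 0.529084, PV = 1.719522
  t = 9.5000: CF_t = 3.250000, DF = 0.510699, PV = 1.659770
  t = 10.0000: CF_t = 103.250000, DF = 0.492952, PV = 50.897324
Price P = sum_t PV_t = 95.070370
First compute Macaulay numerator sum_t t * PV_t:
  t * PV_t at t = 0.5000: 1.568533
  t * PV_t at t = 1.0000: 3.028056
  t * PV_t at t = 1.5000: 4.384250
  t * PV_t at t = 2.0000: 5.642536
  t * PV_t at t = 2.5000: 6.808079
  t * PV_t at t = 3.0000: 7.885806
  t * PV_t at t = 3.5000: 8.880412
  t * PV_t at t = 4.0000: 9.796373
  t * PV_t at t = 4.5000: 10.637953
  t * PV_t at t = 5.0000: 11.409216
  t * PV_t at t = 5.5000: 12.114033
  t * PV_t at t = 6.0000: 12.756089
  t * PV_t at t = 6.5000: 13.338896
  t * PV_t at t = 7.0000: 13.865797
  t * PV_t at t = 7.5000: 14.339972
  t * PV_t at t = 8.0000: 14.764450
  t * PV_t at t = 8.5000: 15.142112
  t * PV_t at t = 9.0000: 15.475699
  t * PV_t at t = 9.5000: 15.767819
  t * PV_t at t = 10.0000: 508.973243
Macaulay duration D = 706.579323 / 95.070370 = 7.432172
Modified duration = D / (1 + y/m) = 7.432172 / (1 + 0.036000) = 7.173911


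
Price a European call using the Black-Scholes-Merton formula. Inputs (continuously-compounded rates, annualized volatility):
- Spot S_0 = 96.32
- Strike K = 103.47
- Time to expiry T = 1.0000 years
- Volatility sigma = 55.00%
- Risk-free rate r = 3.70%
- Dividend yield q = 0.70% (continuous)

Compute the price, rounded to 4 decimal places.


Answer: Price = 19.1929

Derivation:
d1 = (ln(S/K) + (r - q + 0.5*sigma^2) * T) / (sigma * sqrt(T)) = 0.19935321
d2 = d1 - sigma * sqrt(T) = -0.35064679
exp(-rT) = 0.96367614; exp(-qT) = 0.99302444
C = S_0 * exp(-qT) * N(d1) - K * exp(-rT) * N(d2)
N(d1) = 0.57900677; N(d2) = 0.36292667
C = 96.3200 * 0.99302444 * 0.57900677 - 103.4700 * 0.96367614 * 0.36292667 = 19.1929


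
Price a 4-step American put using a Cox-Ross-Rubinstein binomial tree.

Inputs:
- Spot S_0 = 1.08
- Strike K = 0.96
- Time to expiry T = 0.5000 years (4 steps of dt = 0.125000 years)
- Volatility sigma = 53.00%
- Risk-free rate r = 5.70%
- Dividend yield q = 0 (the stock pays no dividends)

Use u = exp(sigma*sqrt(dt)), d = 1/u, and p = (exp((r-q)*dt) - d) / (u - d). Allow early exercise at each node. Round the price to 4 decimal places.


Answer: Price = V(0,0) = 0.0936

Derivation:
dt = T/N = 0.125000
u = exp(sigma*sqrt(dt)) = 1.206089; d = 1/u = 0.829126
p = (exp((r-q)*dt) - d) / (u - d) = 0.472259
Discount per step: exp(-r*dt) = 0.992900
Stock lattice S(k, i) with i counting down-moves:
  k=0: S(0,0) = 1.0800
  k=1: S(1,0) = 1.3026; S(1,1) = 0.8955
  k=2: S(2,0) = 1.5710; S(2,1) = 1.0800; S(2,2) = 0.7424
  k=3: S(3,0) = 1.8948; S(3,1) = 1.3026; S(3,2) = 0.8955; S(3,3) = 0.6156
  k=4: S(4,0) = 2.2853; S(4,1) = 1.5710; S(4,2) = 1.0800; S(4,3) = 0.7424; S(4,4) = 0.5104
Terminal payoffs V(N, i) = max(K - S_T, 0):
  V(4,0) = 0.000000; V(4,1) = 0.000000; V(4,2) = 0.000000; V(4,3) = 0.217554; V(4,4) = 0.449606
Backward induction: V(k, i) = exp(-r*dt) * [p * V(k+1, i) + (1-p) * V(k+1, i+1)]; then take max(V_cont, immediate exercise) for American.
  V(3,0) = exp(-r*dt) * [p*0.000000 + (1-p)*0.000000] = 0.000000; exercise = 0.000000; V(3,0) = max -> 0.000000
  V(3,1) = exp(-r*dt) * [p*0.000000 + (1-p)*0.000000] = 0.000000; exercise = 0.000000; V(3,1) = max -> 0.000000
  V(3,2) = exp(-r*dt) * [p*0.000000 + (1-p)*0.217554] = 0.113997; exercise = 0.064544; V(3,2) = max -> 0.113997
  V(3,3) = exp(-r*dt) * [p*0.217554 + (1-p)*0.449606] = 0.337603; exercise = 0.344419; V(3,3) = max -> 0.344419
  V(2,0) = exp(-r*dt) * [p*0.000000 + (1-p)*0.000000] = 0.000000; exercise = 0.000000; V(2,0) = max -> 0.000000
  V(2,1) = exp(-r*dt) * [p*0.000000 + (1-p)*0.113997] = 0.059734; exercise = 0.000000; V(2,1) = max -> 0.059734
  V(2,2) = exp(-r*dt) * [p*0.113997 + (1-p)*0.344419] = 0.233927; exercise = 0.217554; V(2,2) = max -> 0.233927
  V(1,0) = exp(-r*dt) * [p*0.000000 + (1-p)*0.059734] = 0.031300; exercise = 0.000000; V(1,0) = max -> 0.031300
  V(1,1) = exp(-r*dt) * [p*0.059734 + (1-p)*0.233927] = 0.150586; exercise = 0.064544; V(1,1) = max -> 0.150586
  V(0,0) = exp(-r*dt) * [p*0.031300 + (1-p)*0.150586] = 0.093583; exercise = 0.000000; V(0,0) = max -> 0.093583


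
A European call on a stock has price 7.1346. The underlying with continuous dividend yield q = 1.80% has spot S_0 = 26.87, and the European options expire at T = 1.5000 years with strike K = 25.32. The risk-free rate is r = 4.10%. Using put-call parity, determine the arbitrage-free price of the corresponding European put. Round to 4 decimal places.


Put-call parity: C - P = S_0 * exp(-qT) - K * exp(-rT).
S_0 * exp(-qT) = 26.8700 * 0.97336124 = 26.15421656
K * exp(-rT) = 25.3200 * 0.94035295 = 23.80973659
P = C - S*exp(-qT) + K*exp(-rT)
P = 7.1346 - 26.15421656 + 23.80973659 = 4.7901

Answer: Put price = 4.7901


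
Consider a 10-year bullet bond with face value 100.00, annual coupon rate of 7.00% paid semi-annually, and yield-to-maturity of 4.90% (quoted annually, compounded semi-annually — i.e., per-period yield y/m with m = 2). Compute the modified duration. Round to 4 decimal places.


Coupon per period c = face * coupon_rate / m = 3.500000
Periods per year m = 2; per-period yield y/m = 0.024500
Number of cashflows N = 20
Cashflows (t years, CF_t, discount factor 1/(1+y/m)^(m*t), PV):
  t = 0.5000: CF_t = 3.500000, DF = 0.976086, PV = 3.416301
  t = 1.0000: CF_t = 3.500000, DF = 0.952744, PV = 3.334603
  t = 1.5000: CF_t = 3.500000, DF = 0.929960, PV = 3.254859
  t = 2.0000: CF_t = 3.500000, DF = 0.907721, PV = 3.177022
  t = 2.5000: CF_t = 3.500000, DF = 0.886013, PV = 3.101046
  t = 3.0000: CF_t = 3.500000, DF = 0.864825, PV = 3.026887
  t = 3.5000: CF_t = 3.500000, DF = 0.844143, PV = 2.954502
  t = 4.0000: CF_t = 3.500000, DF = 0.823957, PV = 2.883848
  t = 4.5000: CF_t = 3.500000, DF = 0.804252, PV = 2.814883
  t = 5.0000: CF_t = 3.500000, DF = 0.785019, PV = 2.747568
  t = 5.5000: CF_t = 3.500000, DF = 0.766246, PV = 2.681862
  t = 6.0000: CF_t = 3.500000, DF = 0.747922, PV = 2.617728
  t = 6.5000: CF_t = 3.500000, DF = 0.730036, PV = 2.555127
  t = 7.0000: CF_t = 3.500000, DF = 0.712578, PV = 2.494024
  t = 7.5000: CF_t = 3.500000, DF = 0.695538, PV = 2.434381
  t = 8.0000: CF_t = 3.500000, DF = 0.678904, PV = 2.376165
  t = 8.5000: CF_t = 3.500000, DF = 0.662669, PV = 2.319341
  t = 9.0000: CF_t = 3.500000, DF = 0.646822, PV = 2.263876
  t = 9.5000: CF_t = 3.500000, DF = 0.631354, PV = 2.209738
  t = 10.0000: CF_t = 103.500000, DF = 0.616255, PV = 63.782435
Price P = sum_t PV_t = 116.446197
First compute Macaulay numerator sum_t t * PV_t:
  t * PV_t at t = 0.5000: 1.708150
  t * PV_t at t = 1.0000: 3.334603
  t * PV_t at t = 1.5000: 4.882288
  t * PV_t at t = 2.0000: 6.354044
  t * PV_t at t = 2.5000: 7.752615
  t * PV_t at t = 3.0000: 9.080662
  t * PV_t at t = 3.5000: 10.340757
  t * PV_t at t = 4.0000: 11.535391
  t * PV_t at t = 4.5000: 12.666974
  t * PV_t at t = 5.0000: 13.737839
  t * PV_t at t = 5.5000: 14.750242
  t * PV_t at t = 6.0000: 15.706367
  t * PV_t at t = 6.5000: 16.608327
  t * PV_t at t = 7.0000: 17.458165
  t * PV_t at t = 7.5000: 18.257860
  t * PV_t at t = 8.0000: 19.009322
  t * PV_t at t = 8.5000: 19.714402
  t * PV_t at t = 9.0000: 20.374888
  t * PV_t at t = 9.5000: 20.992509
  t * PV_t at t = 10.0000: 637.824350
Macaulay duration D = 882.089757 / 116.446197 = 7.575084
Modified duration = D / (1 + y/m) = 7.575084 / (1 + 0.024500) = 7.393933

Answer: Modified duration = 7.3939


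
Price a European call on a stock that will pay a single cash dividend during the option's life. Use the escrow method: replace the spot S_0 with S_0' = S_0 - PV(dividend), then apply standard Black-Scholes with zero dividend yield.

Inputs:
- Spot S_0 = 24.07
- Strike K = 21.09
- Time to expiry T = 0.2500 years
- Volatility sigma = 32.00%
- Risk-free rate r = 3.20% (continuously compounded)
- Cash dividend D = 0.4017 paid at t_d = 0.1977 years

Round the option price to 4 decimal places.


Answer: Price = 3.1980

Derivation:
PV(D) = D * exp(-r * t_d) = 0.4017 * 0.99369357 = 0.39916671
S_0' = S_0 - PV(D) = 24.0700 - 0.39916671 = 23.67083329
d1 = (ln(S_0'/K) + (r + sigma^2/2)*T) / (sigma*sqrt(T)) = 0.85152896
d2 = d1 - sigma*sqrt(T) = 0.69152896
exp(-rT) = 0.99203191
N(d1) = 0.80276221; N(d2) = 0.75538340
C = S_0' * N(d1) - K * exp(-rT) * N(d2) = 23.67083329 * 0.80276221 - 21.0900 * 0.99203191 * 0.75538340 = 3.1980


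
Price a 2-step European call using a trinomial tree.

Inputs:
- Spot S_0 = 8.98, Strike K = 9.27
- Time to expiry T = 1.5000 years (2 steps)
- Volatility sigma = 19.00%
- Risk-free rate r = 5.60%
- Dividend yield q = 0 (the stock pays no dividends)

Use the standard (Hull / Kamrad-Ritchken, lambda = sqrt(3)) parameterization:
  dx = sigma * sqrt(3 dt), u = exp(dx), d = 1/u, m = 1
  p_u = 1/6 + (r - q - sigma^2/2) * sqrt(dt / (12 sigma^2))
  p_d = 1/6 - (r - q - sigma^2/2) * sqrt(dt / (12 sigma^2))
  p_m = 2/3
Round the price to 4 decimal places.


Answer: Price = V(0,0) = 0.9944

Derivation:
dt = T/N = 0.750000; dx = sigma*sqrt(3*dt) = 0.285000
u = exp(dx) = 1.329762; d = 1/u = 0.752014
p_u = 0.216601, p_m = 0.666667, p_d = 0.116732
Discount per step: exp(-r*dt) = 0.958870
Stock lattice S(k, j) with j the centered position index:
  k=0: S(0,+0) = 8.9800
  k=1: S(1,-1) = 6.7531; S(1,+0) = 8.9800; S(1,+1) = 11.9413
  k=2: S(2,-2) = 5.0784; S(2,-1) = 6.7531; S(2,+0) = 8.9800; S(2,+1) = 11.9413; S(2,+2) = 15.8790
Terminal payoffs V(N, j) = max(S_T - K, 0):
  V(2,-2) = 0.000000; V(2,-1) = 0.000000; V(2,+0) = 0.000000; V(2,+1) = 2.671263; V(2,+2) = 6.609038
Backward induction: V(k, j) = exp(-r*dt) * [p_u * V(k+1, j+1) + p_m * V(k+1, j) + p_d * V(k+1, j-1)]
  V(1,-1) = exp(-r*dt) * [p_u*0.000000 + p_m*0.000000 + p_d*0.000000] = 0.000000
  V(1,+0) = exp(-r*dt) * [p_u*2.671263 + p_m*0.000000 + p_d*0.000000] = 0.554800
  V(1,+1) = exp(-r*dt) * [p_u*6.609038 + p_m*2.671263 + p_d*0.000000] = 3.080240
  V(0,+0) = exp(-r*dt) * [p_u*3.080240 + p_m*0.554800 + p_d*0.000000] = 0.994395


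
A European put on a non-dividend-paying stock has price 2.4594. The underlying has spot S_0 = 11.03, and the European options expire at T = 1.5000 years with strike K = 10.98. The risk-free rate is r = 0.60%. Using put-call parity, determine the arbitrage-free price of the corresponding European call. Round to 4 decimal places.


Put-call parity: C - P = S_0 * exp(-qT) - K * exp(-rT).
S_0 * exp(-qT) = 11.0300 * 1.00000000 = 11.03000000
K * exp(-rT) = 10.9800 * 0.99104038 = 10.88162336
C = P + S*exp(-qT) - K*exp(-rT)
C = 2.4594 + 11.03000000 - 10.88162336 = 2.6078

Answer: Call price = 2.6078


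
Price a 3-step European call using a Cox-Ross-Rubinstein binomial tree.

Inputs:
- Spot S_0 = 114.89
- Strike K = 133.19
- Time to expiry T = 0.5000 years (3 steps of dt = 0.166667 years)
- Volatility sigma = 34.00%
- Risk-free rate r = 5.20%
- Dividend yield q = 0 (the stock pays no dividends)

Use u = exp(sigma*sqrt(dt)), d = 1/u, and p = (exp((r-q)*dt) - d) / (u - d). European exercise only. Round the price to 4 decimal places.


Answer: Price = V(0,0) = 4.8976

Derivation:
dt = T/N = 0.166667
u = exp(sigma*sqrt(dt)) = 1.148899; d = 1/u = 0.870398
p = (exp((r-q)*dt) - d) / (u - d) = 0.496609
Discount per step: exp(-r*dt) = 0.991371
Stock lattice S(k, i) with i counting down-moves:
  k=0: S(0,0) = 114.8900
  k=1: S(1,0) = 131.9970; S(1,1) = 100.0001
  k=2: S(2,0) = 151.6513; S(2,1) = 114.8900; S(2,2) = 87.0399
  k=3: S(3,0) = 174.2321; S(3,1) = 131.9970; S(3,2) = 100.0001; S(3,3) = 75.7594
Terminal payoffs V(N, i) = max(S_T - K, 0):
  V(3,0) = 41.042115; V(3,1) = 0.000000; V(3,2) = 0.000000; V(3,3) = 0.000000
Backward induction: V(k, i) = exp(-r*dt) * [p * V(k+1, i) + (1-p) * V(k+1, i+1)].
  V(2,0) = exp(-r*dt) * [p*41.042115 + (1-p)*0.000000] = 20.205992
  V(2,1) = exp(-r*dt) * [p*0.000000 + (1-p)*0.000000] = 0.000000
  V(2,2) = exp(-r*dt) * [p*0.000000 + (1-p)*0.000000] = 0.000000
  V(1,0) = exp(-r*dt) * [p*20.205992 + (1-p)*0.000000] = 9.947882
  V(1,1) = exp(-r*dt) * [p*0.000000 + (1-p)*0.000000] = 0.000000
  V(0,0) = exp(-r*dt) * [p*9.947882 + (1-p)*0.000000] = 4.897575


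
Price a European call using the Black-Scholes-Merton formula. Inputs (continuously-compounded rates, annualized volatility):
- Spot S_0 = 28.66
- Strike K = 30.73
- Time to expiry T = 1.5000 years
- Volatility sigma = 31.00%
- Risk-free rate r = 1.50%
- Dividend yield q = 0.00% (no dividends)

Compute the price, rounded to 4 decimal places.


Answer: Price = 3.7601

Derivation:
d1 = (ln(S/K) + (r - q + 0.5*sigma^2) * T) / (sigma * sqrt(T)) = 0.06541993
d2 = d1 - sigma * sqrt(T) = -0.31425098
exp(-rT) = 0.97775124; exp(-qT) = 1.00000000
C = S_0 * exp(-qT) * N(d1) - K * exp(-rT) * N(d2)
N(d1) = 0.52608017; N(d2) = 0.37666521
C = 28.6600 * 1.00000000 * 0.52608017 - 30.7300 * 0.97775124 * 0.37666521 = 3.7601


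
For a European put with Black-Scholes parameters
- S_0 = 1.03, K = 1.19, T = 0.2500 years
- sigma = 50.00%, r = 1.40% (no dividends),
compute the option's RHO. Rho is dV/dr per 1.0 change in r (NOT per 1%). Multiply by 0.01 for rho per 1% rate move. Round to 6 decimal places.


Answer: Rho = -0.223666

Derivation:
d1 = -0.4385780195; d2 = -0.6885780195
phi(d1) = 0.3623611644; exp(-qT) = 1.0000000000; exp(-rT) = 0.9965061179
N(-d2) = 0.7544555714
Rho = -K*T*exp(-rT)*N(-d2) = -1.1900 * 0.2500 * 0.9965061179 * 0.7544555714 = -0.223666


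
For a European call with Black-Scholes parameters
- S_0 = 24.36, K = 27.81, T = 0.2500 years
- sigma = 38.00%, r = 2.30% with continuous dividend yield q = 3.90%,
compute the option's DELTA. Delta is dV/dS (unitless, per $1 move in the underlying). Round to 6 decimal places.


Answer: Delta = 0.263998

Derivation:
d1 = -0.6231748705; d2 = -0.8131748705
phi(d1) = 0.3285349701; exp(-qT) = 0.9902973771; exp(-rT) = 0.9942664996
N(d1) = 0.2665848067
Delta = exp(-qT) * N(d1) = 0.9902973771 * 0.2665848067 = 0.263998


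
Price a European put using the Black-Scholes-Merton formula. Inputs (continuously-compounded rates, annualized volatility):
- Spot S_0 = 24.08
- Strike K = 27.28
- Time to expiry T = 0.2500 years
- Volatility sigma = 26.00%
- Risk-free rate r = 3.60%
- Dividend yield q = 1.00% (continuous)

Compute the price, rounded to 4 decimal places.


Answer: Price = 3.3421

Derivation:
d1 = (ln(S/K) + (r - q + 0.5*sigma^2) * T) / (sigma * sqrt(T)) = -0.84478625
d2 = d1 - sigma * sqrt(T) = -0.97478625
exp(-rT) = 0.99104038; exp(-qT) = 0.99750312
P = K * exp(-rT) * N(-d2) - S_0 * exp(-qT) * N(-d1)
N(-d1) = 0.80088490; N(-d2) = 0.83516685
P = 27.2800 * 0.99104038 * 0.83516685 - 24.0800 * 0.99750312 * 0.80088490 = 3.3421


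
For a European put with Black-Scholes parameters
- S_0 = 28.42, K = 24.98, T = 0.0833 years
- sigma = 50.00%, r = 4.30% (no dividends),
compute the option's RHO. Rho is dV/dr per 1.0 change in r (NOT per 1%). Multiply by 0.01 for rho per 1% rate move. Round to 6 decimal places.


Answer: Rho = -0.411734

Derivation:
d1 = 0.9910145476; d2 = 0.8467058507
phi(d1) = 0.2441448823; exp(-qT) = 1.0000000000; exp(-rT) = 0.9964245074
N(-d2) = 0.1985795484
Rho = -K*T*exp(-rT)*N(-d2) = -24.9800 * 0.0833 * 0.9964245074 * 0.1985795484 = -0.411734


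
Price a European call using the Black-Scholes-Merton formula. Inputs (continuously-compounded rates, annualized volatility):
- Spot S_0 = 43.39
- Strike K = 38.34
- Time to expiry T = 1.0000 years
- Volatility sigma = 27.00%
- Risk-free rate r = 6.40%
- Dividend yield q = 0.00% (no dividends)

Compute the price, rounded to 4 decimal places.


Answer: Price = 8.9550

Derivation:
d1 = (ln(S/K) + (r - q + 0.5*sigma^2) * T) / (sigma * sqrt(T)) = 0.83031579
d2 = d1 - sigma * sqrt(T) = 0.56031579
exp(-rT) = 0.93800500; exp(-qT) = 1.00000000
C = S_0 * exp(-qT) * N(d1) - K * exp(-rT) * N(d2)
N(d1) = 0.79681987; N(d2) = 0.71236797
C = 43.3900 * 1.00000000 * 0.79681987 - 38.3400 * 0.93800500 * 0.71236797 = 8.9550


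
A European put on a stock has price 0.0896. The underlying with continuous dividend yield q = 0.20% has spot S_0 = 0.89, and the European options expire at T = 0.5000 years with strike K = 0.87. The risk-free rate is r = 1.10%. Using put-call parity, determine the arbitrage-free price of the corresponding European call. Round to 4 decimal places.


Answer: Call price = 0.1135

Derivation:
Put-call parity: C - P = S_0 * exp(-qT) - K * exp(-rT).
S_0 * exp(-qT) = 0.8900 * 0.99900050 = 0.88911044
K * exp(-rT) = 0.8700 * 0.99451510 = 0.86522813
C = P + S*exp(-qT) - K*exp(-rT)
C = 0.0896 + 0.88911044 - 0.86522813 = 0.1135


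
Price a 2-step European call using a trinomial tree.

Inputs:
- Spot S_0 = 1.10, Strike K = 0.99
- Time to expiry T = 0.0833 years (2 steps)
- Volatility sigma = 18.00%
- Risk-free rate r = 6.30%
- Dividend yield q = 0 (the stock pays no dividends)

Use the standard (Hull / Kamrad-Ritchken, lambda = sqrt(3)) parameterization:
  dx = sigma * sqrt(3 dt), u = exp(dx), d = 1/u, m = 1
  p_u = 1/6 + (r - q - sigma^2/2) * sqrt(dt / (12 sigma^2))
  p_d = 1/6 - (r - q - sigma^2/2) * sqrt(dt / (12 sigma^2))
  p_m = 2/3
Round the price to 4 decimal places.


dt = T/N = 0.041650; dx = sigma*sqrt(3*dt) = 0.063627
u = exp(dx) = 1.065695; d = 1/u = 0.938355
p_u = 0.181984, p_m = 0.666667, p_d = 0.151349
Discount per step: exp(-r*dt) = 0.997379
Stock lattice S(k, j) with j the centered position index:
  k=0: S(0,+0) = 1.1000
  k=1: S(1,-1) = 1.0322; S(1,+0) = 1.1000; S(1,+1) = 1.1723
  k=2: S(2,-2) = 0.9686; S(2,-1) = 1.0322; S(2,+0) = 1.1000; S(2,+1) = 1.1723; S(2,+2) = 1.2493
Terminal payoffs V(N, j) = max(S_T - K, 0):
  V(2,-2) = 0.000000; V(2,-1) = 0.042191; V(2,+0) = 0.110000; V(2,+1) = 0.182264; V(2,+2) = 0.259276
Backward induction: V(k, j) = exp(-r*dt) * [p_u * V(k+1, j+1) + p_m * V(k+1, j) + p_d * V(k+1, j-1)]
  V(1,-1) = exp(-r*dt) * [p_u*0.110000 + p_m*0.042191 + p_d*0.000000] = 0.048019
  V(1,+0) = exp(-r*dt) * [p_u*0.182264 + p_m*0.110000 + p_d*0.042191] = 0.112592
  V(1,+1) = exp(-r*dt) * [p_u*0.259276 + p_m*0.182264 + p_d*0.110000] = 0.184856
  V(0,+0) = exp(-r*dt) * [p_u*0.184856 + p_m*0.112592 + p_d*0.048019] = 0.115666

Answer: Price = V(0,0) = 0.1157


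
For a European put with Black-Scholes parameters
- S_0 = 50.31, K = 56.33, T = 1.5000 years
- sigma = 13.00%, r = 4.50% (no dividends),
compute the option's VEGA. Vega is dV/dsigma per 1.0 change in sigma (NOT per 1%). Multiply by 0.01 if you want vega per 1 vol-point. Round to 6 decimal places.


Answer: Vega = 24.063965

Derivation:
d1 = -0.2063122832; d2 = -0.3655291165
phi(d1) = 0.3905415504; exp(-qT) = 1.0000000000; exp(-rT) = 0.9347277206
Vega = S * exp(-qT) * phi(d1) * sqrt(T) = 50.3100 * 1.0000000000 * 0.3905415504 * 1.2247448714 = 24.063965


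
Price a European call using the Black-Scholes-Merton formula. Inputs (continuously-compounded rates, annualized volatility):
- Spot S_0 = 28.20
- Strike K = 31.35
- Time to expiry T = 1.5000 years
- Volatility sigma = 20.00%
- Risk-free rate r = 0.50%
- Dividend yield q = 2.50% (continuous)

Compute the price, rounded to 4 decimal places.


d1 = (ln(S/K) + (r - q + 0.5*sigma^2) * T) / (sigma * sqrt(T)) = -0.43230346
d2 = d1 - sigma * sqrt(T) = -0.67725243
exp(-rT) = 0.99252805; exp(-qT) = 0.96319442
C = S_0 * exp(-qT) * N(d1) - K * exp(-rT) * N(d2)
N(d1) = 0.33276044; N(d2) = 0.24912290
C = 28.2000 * 0.96319442 * 0.33276044 - 31.3500 * 0.99252805 * 0.24912290 = 1.2868

Answer: Price = 1.2868


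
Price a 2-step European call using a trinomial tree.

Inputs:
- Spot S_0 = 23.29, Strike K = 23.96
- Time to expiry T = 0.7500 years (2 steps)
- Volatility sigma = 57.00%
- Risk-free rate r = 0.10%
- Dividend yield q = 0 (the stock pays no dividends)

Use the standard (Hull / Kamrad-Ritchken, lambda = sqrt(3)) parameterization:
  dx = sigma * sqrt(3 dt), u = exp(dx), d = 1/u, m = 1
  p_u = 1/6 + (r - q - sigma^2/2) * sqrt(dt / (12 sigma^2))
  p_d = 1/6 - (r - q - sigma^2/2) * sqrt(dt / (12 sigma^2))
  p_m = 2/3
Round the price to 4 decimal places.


dt = T/N = 0.375000; dx = sigma*sqrt(3*dt) = 0.604576
u = exp(dx) = 1.830476; d = 1/u = 0.546306
p_u = 0.116595, p_m = 0.666667, p_d = 0.216738
Discount per step: exp(-r*dt) = 0.999625
Stock lattice S(k, j) with j the centered position index:
  k=0: S(0,+0) = 23.2900
  k=1: S(1,-1) = 12.7235; S(1,+0) = 23.2900; S(1,+1) = 42.6318
  k=2: S(2,-2) = 6.9509; S(2,-1) = 12.7235; S(2,+0) = 23.2900; S(2,+1) = 42.6318; S(2,+2) = 78.0365
Terminal payoffs V(N, j) = max(S_T - K, 0):
  V(2,-2) = 0.000000; V(2,-1) = 0.000000; V(2,+0) = 0.000000; V(2,+1) = 18.671797; V(2,+2) = 54.076501
Backward induction: V(k, j) = exp(-r*dt) * [p_u * V(k+1, j+1) + p_m * V(k+1, j) + p_d * V(k+1, j-1)]
  V(1,-1) = exp(-r*dt) * [p_u*0.000000 + p_m*0.000000 + p_d*0.000000] = 0.000000
  V(1,+0) = exp(-r*dt) * [p_u*18.671797 + p_m*0.000000 + p_d*0.000000] = 2.176230
  V(1,+1) = exp(-r*dt) * [p_u*54.076501 + p_m*18.671797 + p_d*0.000000] = 18.745907
  V(0,+0) = exp(-r*dt) * [p_u*18.745907 + p_m*2.176230 + p_d*0.000000] = 3.635144

Answer: Price = V(0,0) = 3.6351


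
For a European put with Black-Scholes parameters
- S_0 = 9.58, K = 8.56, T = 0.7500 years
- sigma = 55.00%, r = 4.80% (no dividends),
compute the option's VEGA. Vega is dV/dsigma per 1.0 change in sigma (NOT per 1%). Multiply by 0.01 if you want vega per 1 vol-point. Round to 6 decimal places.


d1 = 0.5500886331; d2 = 0.0737746610
phi(d1) = 0.3429271362; exp(-qT) = 1.0000000000; exp(-rT) = 0.9646402935
Vega = S * exp(-qT) * phi(d1) * sqrt(T) = 9.5800 * 1.0000000000 * 0.3429271362 * 0.8660254038 = 2.845103

Answer: Vega = 2.845103


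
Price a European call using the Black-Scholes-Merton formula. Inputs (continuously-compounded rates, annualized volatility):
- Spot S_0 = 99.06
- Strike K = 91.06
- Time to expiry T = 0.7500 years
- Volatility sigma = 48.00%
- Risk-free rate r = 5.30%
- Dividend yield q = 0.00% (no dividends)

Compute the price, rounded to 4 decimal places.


d1 = (ln(S/K) + (r - q + 0.5*sigma^2) * T) / (sigma * sqrt(T)) = 0.50604053
d2 = d1 - sigma * sqrt(T) = 0.09034833
exp(-rT) = 0.96102967; exp(-qT) = 1.00000000
C = S_0 * exp(-qT) * N(d1) - K * exp(-rT) * N(d2)
N(d1) = 0.69358590; N(d2) = 0.53599479
C = 99.0600 * 1.00000000 * 0.69358590 - 91.0600 * 0.96102967 * 0.53599479 = 21.8010

Answer: Price = 21.8010


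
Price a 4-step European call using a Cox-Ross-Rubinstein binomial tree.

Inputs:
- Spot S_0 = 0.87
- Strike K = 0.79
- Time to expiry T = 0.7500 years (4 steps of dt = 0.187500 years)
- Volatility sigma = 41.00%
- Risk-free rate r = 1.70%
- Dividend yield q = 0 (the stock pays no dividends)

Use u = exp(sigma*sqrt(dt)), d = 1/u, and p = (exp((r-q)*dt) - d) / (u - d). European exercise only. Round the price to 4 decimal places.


dt = T/N = 0.187500
u = exp(sigma*sqrt(dt)) = 1.194270; d = 1/u = 0.837332
p = (exp((r-q)*dt) - d) / (u - d) = 0.464677
Discount per step: exp(-r*dt) = 0.996818
Stock lattice S(k, i) with i counting down-moves:
  k=0: S(0,0) = 0.8700
  k=1: S(1,0) = 1.0390; S(1,1) = 0.7285
  k=2: S(2,0) = 1.2409; S(2,1) = 0.8700; S(2,2) = 0.6100
  k=3: S(3,0) = 1.4819; S(3,1) = 1.0390; S(3,2) = 0.7285; S(3,3) = 0.5108
  k=4: S(4,0) = 1.7698; S(4,1) = 1.2409; S(4,2) = 0.8700; S(4,3) = 0.6100; S(4,4) = 0.4277
Terminal payoffs V(N, i) = max(S_T - K, 0):
  V(4,0) = 0.979822; V(4,1) = 0.450865; V(4,2) = 0.080000; V(4,3) = 0.000000; V(4,4) = 0.000000
Backward induction: V(k, i) = exp(-r*dt) * [p * V(k+1, i) + (1-p) * V(k+1, i+1)].
  V(3,0) = exp(-r*dt) * [p*0.979822 + (1-p)*0.450865] = 0.694442
  V(3,1) = exp(-r*dt) * [p*0.450865 + (1-p)*0.080000] = 0.251529
  V(3,2) = exp(-r*dt) * [p*0.080000 + (1-p)*0.000000] = 0.037056
  V(3,3) = exp(-r*dt) * [p*0.000000 + (1-p)*0.000000] = 0.000000
  V(2,0) = exp(-r*dt) * [p*0.694442 + (1-p)*0.251529] = 0.455885
  V(2,1) = exp(-r*dt) * [p*0.251529 + (1-p)*0.037056] = 0.136281
  V(2,2) = exp(-r*dt) * [p*0.037056 + (1-p)*0.000000] = 0.017164
  V(1,0) = exp(-r*dt) * [p*0.455885 + (1-p)*0.136281] = 0.283887
  V(1,1) = exp(-r*dt) * [p*0.136281 + (1-p)*0.017164] = 0.072284
  V(0,0) = exp(-r*dt) * [p*0.283887 + (1-p)*0.072284] = 0.170068

Answer: Price = V(0,0) = 0.1701


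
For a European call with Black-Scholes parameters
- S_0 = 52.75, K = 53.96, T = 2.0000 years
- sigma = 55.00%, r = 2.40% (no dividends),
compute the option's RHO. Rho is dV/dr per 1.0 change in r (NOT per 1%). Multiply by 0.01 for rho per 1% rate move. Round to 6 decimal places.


d1 = 0.4214623072; d2 = -0.3563551521
phi(d1) = 0.3650380182; exp(-qT) = 1.0000000000; exp(-rT) = 0.9531337871
N(d2) = 0.3607873056
Rho = K*T*exp(-rT)*N(d2) = 53.9600 * 2.0000 * 0.9531337871 * 0.3607873056 = 37.111375

Answer: Rho = 37.111375


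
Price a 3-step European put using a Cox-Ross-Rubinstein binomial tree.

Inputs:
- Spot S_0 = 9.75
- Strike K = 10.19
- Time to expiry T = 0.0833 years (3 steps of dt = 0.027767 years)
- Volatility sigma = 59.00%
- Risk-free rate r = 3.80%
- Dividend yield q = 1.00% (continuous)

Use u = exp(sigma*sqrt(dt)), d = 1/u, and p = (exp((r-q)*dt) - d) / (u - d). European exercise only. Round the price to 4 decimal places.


dt = T/N = 0.027767
u = exp(sigma*sqrt(dt)) = 1.103309; d = 1/u = 0.906365
p = (exp((r-q)*dt) - d) / (u - d) = 0.479391
Discount per step: exp(-r*dt) = 0.998945
Stock lattice S(k, i) with i counting down-moves:
  k=0: S(0,0) = 9.7500
  k=1: S(1,0) = 10.7573; S(1,1) = 8.8371
  k=2: S(2,0) = 11.8686; S(2,1) = 9.7500; S(2,2) = 8.0096
  k=3: S(3,0) = 13.0947; S(3,1) = 10.7573; S(3,2) = 8.8371; S(3,3) = 7.2596
Terminal payoffs V(N, i) = max(K - S_T, 0):
  V(3,0) = 0.000000; V(3,1) = 0.000000; V(3,2) = 1.352945; V(3,3) = 2.930389
Backward induction: V(k, i) = exp(-r*dt) * [p * V(k+1, i) + (1-p) * V(k+1, i+1)].
  V(2,0) = exp(-r*dt) * [p*0.000000 + (1-p)*0.000000] = 0.000000
  V(2,1) = exp(-r*dt) * [p*0.000000 + (1-p)*1.352945] = 0.703613
  V(2,2) = exp(-r*dt) * [p*1.352945 + (1-p)*2.930389] = 2.171884
  V(1,0) = exp(-r*dt) * [p*0.000000 + (1-p)*0.703613] = 0.365921
  V(1,1) = exp(-r*dt) * [p*0.703613 + (1-p)*2.171884] = 1.466461
  V(0,0) = exp(-r*dt) * [p*0.365921 + (1-p)*1.466461] = 0.937883

Answer: Price = V(0,0) = 0.9379


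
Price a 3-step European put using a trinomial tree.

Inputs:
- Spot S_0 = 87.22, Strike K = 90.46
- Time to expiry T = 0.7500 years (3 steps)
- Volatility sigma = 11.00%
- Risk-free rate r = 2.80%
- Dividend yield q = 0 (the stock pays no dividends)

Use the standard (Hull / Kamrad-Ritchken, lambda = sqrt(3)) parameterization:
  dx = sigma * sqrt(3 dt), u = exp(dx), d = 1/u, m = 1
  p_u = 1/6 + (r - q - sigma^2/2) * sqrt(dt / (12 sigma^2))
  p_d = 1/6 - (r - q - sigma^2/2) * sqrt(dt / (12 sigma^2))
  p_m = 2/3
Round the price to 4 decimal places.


Answer: Price = V(0,0) = 4.1614

Derivation:
dt = T/N = 0.250000; dx = sigma*sqrt(3*dt) = 0.095263
u = exp(dx) = 1.099948; d = 1/u = 0.909134
p_u = 0.195469, p_m = 0.666667, p_d = 0.137865
Discount per step: exp(-r*dt) = 0.993024
Stock lattice S(k, j) with j the centered position index:
  k=0: S(0,+0) = 87.2200
  k=1: S(1,-1) = 79.2947; S(1,+0) = 87.2200; S(1,+1) = 95.9375
  k=2: S(2,-2) = 72.0895; S(2,-1) = 79.2947; S(2,+0) = 87.2200; S(2,+1) = 95.9375; S(2,+2) = 105.5262
  k=3: S(3,-3) = 65.5390; S(3,-2) = 72.0895; S(3,-1) = 79.2947; S(3,+0) = 87.2200; S(3,+1) = 95.9375; S(3,+2) = 105.5262; S(3,+3) = 116.0733
Terminal payoffs V(N, j) = max(K - S_T, 0):
  V(3,-3) = 24.921007; V(3,-2) = 18.370524; V(3,-1) = 11.165334; V(3,+0) = 3.240000; V(3,+1) = 0.000000; V(3,+2) = 0.000000; V(3,+3) = 0.000000
Backward induction: V(k, j) = exp(-r*dt) * [p_u * V(k+1, j+1) + p_m * V(k+1, j) + p_d * V(k+1, j-1)]
  V(2,-2) = exp(-r*dt) * [p_u*11.165334 + p_m*18.370524 + p_d*24.921007] = 17.740596
  V(2,-1) = exp(-r*dt) * [p_u*3.240000 + p_m*11.165334 + p_d*18.370524] = 10.535514
  V(2,+0) = exp(-r*dt) * [p_u*0.000000 + p_m*3.240000 + p_d*11.165334] = 3.673501
  V(2,+1) = exp(-r*dt) * [p_u*0.000000 + p_m*0.000000 + p_d*3.240000] = 0.443566
  V(2,+2) = exp(-r*dt) * [p_u*0.000000 + p_m*0.000000 + p_d*0.000000] = 0.000000
  V(1,-1) = exp(-r*dt) * [p_u*3.673501 + p_m*10.535514 + p_d*17.740596] = 10.116470
  V(1,+0) = exp(-r*dt) * [p_u*0.443566 + p_m*3.673501 + p_d*10.535514] = 3.960360
  V(1,+1) = exp(-r*dt) * [p_u*0.000000 + p_m*0.443566 + p_d*3.673501] = 0.796562
  V(0,+0) = exp(-r*dt) * [p_u*0.796562 + p_m*3.960360 + p_d*10.116470] = 4.161416


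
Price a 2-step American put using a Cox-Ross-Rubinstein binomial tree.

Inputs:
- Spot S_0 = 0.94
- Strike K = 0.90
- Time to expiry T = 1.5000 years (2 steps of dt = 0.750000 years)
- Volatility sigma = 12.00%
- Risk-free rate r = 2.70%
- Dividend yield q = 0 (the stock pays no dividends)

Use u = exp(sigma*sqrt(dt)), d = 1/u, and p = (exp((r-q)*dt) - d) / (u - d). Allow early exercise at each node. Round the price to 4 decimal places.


Answer: Price = V(0,0) = 0.0240

Derivation:
dt = T/N = 0.750000
u = exp(sigma*sqrt(dt)) = 1.109515; d = 1/u = 0.901295
p = (exp((r-q)*dt) - d) / (u - d) = 0.572287
Discount per step: exp(-r*dt) = 0.979954
Stock lattice S(k, i) with i counting down-moves:
  k=0: S(0,0) = 0.9400
  k=1: S(1,0) = 1.0429; S(1,1) = 0.8472
  k=2: S(2,0) = 1.1572; S(2,1) = 0.9400; S(2,2) = 0.7636
Terminal payoffs V(N, i) = max(K - S_T, 0):
  V(2,0) = 0.000000; V(2,1) = 0.000000; V(2,2) = 0.136408
Backward induction: V(k, i) = exp(-r*dt) * [p * V(k+1, i) + (1-p) * V(k+1, i+1)]; then take max(V_cont, immediate exercise) for American.
  V(1,0) = exp(-r*dt) * [p*0.000000 + (1-p)*0.000000] = 0.000000; exercise = 0.000000; V(1,0) = max -> 0.000000
  V(1,1) = exp(-r*dt) * [p*0.000000 + (1-p)*0.136408] = 0.057174; exercise = 0.052783; V(1,1) = max -> 0.057174
  V(0,0) = exp(-r*dt) * [p*0.000000 + (1-p)*0.057174] = 0.023964; exercise = 0.000000; V(0,0) = max -> 0.023964


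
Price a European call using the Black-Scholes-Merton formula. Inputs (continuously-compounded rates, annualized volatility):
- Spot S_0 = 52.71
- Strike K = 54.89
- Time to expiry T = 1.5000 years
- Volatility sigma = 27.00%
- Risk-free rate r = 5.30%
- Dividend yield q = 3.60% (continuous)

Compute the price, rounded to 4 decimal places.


d1 = (ln(S/K) + (r - q + 0.5*sigma^2) * T) / (sigma * sqrt(T)) = 0.11990104
d2 = d1 - sigma * sqrt(T) = -0.21078008
exp(-rT) = 0.92357802; exp(-qT) = 0.94743211
C = S_0 * exp(-qT) * N(d1) - K * exp(-rT) * N(d2)
N(d1) = 0.54771923; N(d2) = 0.41652944
C = 52.7100 * 0.94743211 * 0.54771923 - 54.8900 * 0.92357802 * 0.41652944 = 6.2366

Answer: Price = 6.2366


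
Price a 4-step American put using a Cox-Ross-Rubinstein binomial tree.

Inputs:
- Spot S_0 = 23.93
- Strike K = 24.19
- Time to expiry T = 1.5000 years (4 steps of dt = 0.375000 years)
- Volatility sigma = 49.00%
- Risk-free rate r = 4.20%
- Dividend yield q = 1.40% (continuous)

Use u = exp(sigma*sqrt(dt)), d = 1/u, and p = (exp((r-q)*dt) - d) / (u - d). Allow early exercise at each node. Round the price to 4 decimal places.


dt = T/N = 0.375000
u = exp(sigma*sqrt(dt)) = 1.349943; d = 1/u = 0.740772
p = (exp((r-q)*dt) - d) / (u - d) = 0.442870
Discount per step: exp(-r*dt) = 0.984373
Stock lattice S(k, i) with i counting down-moves:
  k=0: S(0,0) = 23.9300
  k=1: S(1,0) = 32.3041; S(1,1) = 17.7267
  k=2: S(2,0) = 43.6088; S(2,1) = 23.9300; S(2,2) = 13.1314
  k=3: S(3,0) = 58.8693; S(3,1) = 32.3041; S(3,2) = 17.7267; S(3,3) = 9.7274
  k=4: S(4,0) = 79.4703; S(4,1) = 43.6088; S(4,2) = 23.9300; S(4,3) = 13.1314; S(4,4) = 7.2058
Terminal payoffs V(N, i) = max(K - S_T, 0):
  V(4,0) = 0.000000; V(4,1) = 0.000000; V(4,2) = 0.260000; V(4,3) = 11.058579; V(4,4) = 16.984224
Backward induction: V(k, i) = exp(-r*dt) * [p * V(k+1, i) + (1-p) * V(k+1, i+1)]; then take max(V_cont, immediate exercise) for American.
  V(3,0) = exp(-r*dt) * [p*0.000000 + (1-p)*0.000000] = 0.000000; exercise = 0.000000; V(3,0) = max -> 0.000000
  V(3,1) = exp(-r*dt) * [p*0.000000 + (1-p)*0.260000] = 0.142590; exercise = 0.000000; V(3,1) = max -> 0.142590
  V(3,2) = exp(-r*dt) * [p*0.260000 + (1-p)*11.058579] = 6.178141; exercise = 6.463328; V(3,2) = max -> 6.463328
  V(3,3) = exp(-r*dt) * [p*11.058579 + (1-p)*16.984224] = 14.135539; exercise = 14.462612; V(3,3) = max -> 14.462612
  V(2,0) = exp(-r*dt) * [p*0.000000 + (1-p)*0.142590] = 0.078200; exercise = 0.000000; V(2,0) = max -> 0.078200
  V(2,1) = exp(-r*dt) * [p*0.142590 + (1-p)*6.463328] = 3.606809; exercise = 0.260000; V(2,1) = max -> 3.606809
  V(2,2) = exp(-r*dt) * [p*6.463328 + (1-p)*14.462612] = 10.749330; exercise = 11.058579; V(2,2) = max -> 11.058579
  V(1,0) = exp(-r*dt) * [p*0.078200 + (1-p)*3.606809] = 2.012153; exercise = 0.000000; V(1,0) = max -> 2.012153
  V(1,1) = exp(-r*dt) * [p*3.606809 + (1-p)*11.058579] = 7.637179; exercise = 6.463328; V(1,1) = max -> 7.637179
  V(0,0) = exp(-r*dt) * [p*2.012153 + (1-p)*7.637179] = 5.065611; exercise = 0.260000; V(0,0) = max -> 5.065611

Answer: Price = V(0,0) = 5.0656


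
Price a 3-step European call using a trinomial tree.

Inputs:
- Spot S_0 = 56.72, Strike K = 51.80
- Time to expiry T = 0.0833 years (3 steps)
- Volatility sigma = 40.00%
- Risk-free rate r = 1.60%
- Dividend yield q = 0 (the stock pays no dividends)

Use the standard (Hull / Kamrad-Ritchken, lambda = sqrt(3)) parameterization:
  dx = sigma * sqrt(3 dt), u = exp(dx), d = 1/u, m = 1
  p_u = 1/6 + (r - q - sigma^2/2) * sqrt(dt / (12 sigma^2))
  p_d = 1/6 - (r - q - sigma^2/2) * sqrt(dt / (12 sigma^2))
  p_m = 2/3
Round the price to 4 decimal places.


Answer: Price = V(0,0) = 5.7738

Derivation:
dt = T/N = 0.027767; dx = sigma*sqrt(3*dt) = 0.115447
u = exp(dx) = 1.122375; d = 1/u = 0.890968
p_u = 0.158970, p_m = 0.666667, p_d = 0.174363
Discount per step: exp(-r*dt) = 0.999556
Stock lattice S(k, j) with j the centered position index:
  k=0: S(0,+0) = 56.7200
  k=1: S(1,-1) = 50.5357; S(1,+0) = 56.7200; S(1,+1) = 63.6611
  k=2: S(2,-2) = 45.0257; S(2,-1) = 50.5357; S(2,+0) = 56.7200; S(2,+1) = 63.6611; S(2,+2) = 71.4516
  k=3: S(3,-3) = 40.1164; S(3,-2) = 45.0257; S(3,-1) = 50.5357; S(3,+0) = 56.7200; S(3,+1) = 63.6611; S(3,+2) = 71.4516; S(3,+3) = 80.1955
Terminal payoffs V(N, j) = max(S_T - K, 0):
  V(3,-3) = 0.000000; V(3,-2) = 0.000000; V(3,-1) = 0.000000; V(3,+0) = 4.920000; V(3,+1) = 11.861109; V(3,+2) = 19.651636; V(3,+3) = 28.395528
Backward induction: V(k, j) = exp(-r*dt) * [p_u * V(k+1, j+1) + p_m * V(k+1, j) + p_d * V(k+1, j-1)]
  V(2,-2) = exp(-r*dt) * [p_u*0.000000 + p_m*0.000000 + p_d*0.000000] = 0.000000
  V(2,-1) = exp(-r*dt) * [p_u*4.920000 + p_m*0.000000 + p_d*0.000000] = 0.781786
  V(2,+0) = exp(-r*dt) * [p_u*11.861109 + p_m*4.920000 + p_d*0.000000] = 5.163268
  V(2,+1) = exp(-r*dt) * [p_u*19.651636 + p_m*11.861109 + p_d*4.920000] = 11.884016
  V(2,+2) = exp(-r*dt) * [p_u*28.395528 + p_m*19.651636 + p_d*11.861109] = 19.674531
  V(1,-1) = exp(-r*dt) * [p_u*5.163268 + p_m*0.781786 + p_d*0.000000] = 1.341400
  V(1,+0) = exp(-r*dt) * [p_u*11.884016 + p_m*5.163268 + p_d*0.781786] = 5.465270
  V(1,+1) = exp(-r*dt) * [p_u*19.674531 + p_m*11.884016 + p_d*5.163268] = 11.945317
  V(0,+0) = exp(-r*dt) * [p_u*11.945317 + p_m*5.465270 + p_d*1.341400] = 5.773788


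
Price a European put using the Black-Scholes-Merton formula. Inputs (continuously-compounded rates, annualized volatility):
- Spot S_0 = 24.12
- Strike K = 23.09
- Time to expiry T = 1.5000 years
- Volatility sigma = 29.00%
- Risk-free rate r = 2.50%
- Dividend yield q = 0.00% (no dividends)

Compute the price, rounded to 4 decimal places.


d1 = (ln(S/K) + (r - q + 0.5*sigma^2) * T) / (sigma * sqrt(T)) = 0.40604304
d2 = d1 - sigma * sqrt(T) = 0.05086703
exp(-rT) = 0.96319442; exp(-qT) = 1.00000000
P = K * exp(-rT) * N(-d2) - S_0 * exp(-qT) * N(-d1)
N(-d1) = 0.34235549; N(-d2) = 0.47971574
P = 23.0900 * 0.96319442 * 0.47971574 - 24.1200 * 1.00000000 * 0.34235549 = 2.4113

Answer: Price = 2.4113


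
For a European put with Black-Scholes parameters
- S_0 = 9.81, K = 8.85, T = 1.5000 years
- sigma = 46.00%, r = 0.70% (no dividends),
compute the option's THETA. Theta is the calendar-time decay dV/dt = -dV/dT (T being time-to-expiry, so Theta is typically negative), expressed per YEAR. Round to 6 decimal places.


Answer: Theta = -0.621386

Derivation:
d1 = 0.4831260228; d2 = -0.0802566181
phi(d1) = 0.3549977207; exp(-qT) = 1.0000000000; exp(-rT) = 0.9895549326
Theta = -S*exp(-qT)*phi(d1)*sigma/(2*sqrt(T)) + r*K*exp(-rT)*N(-d2) - q*S*exp(-qT)*N(-d1)
N(-d1) = 0.3145031290; N(-d2) = 0.5319834197; sqrt(T) = 1.2247448714
Term 1 = -9.8100 * 1.0000000000 * 0.3549977207 * 0.4600 / (2 * 1.2247448714) = -0.6539985395
Term 2 = 0.0070 * 8.8500 * 0.9895549326 * 0.5319834197 = 0.0326121413
Term 3 = 0 (no dividend yield, q = 0)
Theta = -0.6539985395 + (0.0326121413) + (0.0000000000) = -0.621386
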